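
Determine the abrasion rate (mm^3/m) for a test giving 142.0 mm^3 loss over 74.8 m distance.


Rate = volume_loss / distance
= 142.0 / 74.8
= 1.898 mm^3/m

1.898 mm^3/m


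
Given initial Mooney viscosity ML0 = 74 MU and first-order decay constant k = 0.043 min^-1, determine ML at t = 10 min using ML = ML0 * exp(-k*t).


ML = ML0 * exp(-k * t)
ML = 74 * exp(-0.043 * 10)
ML = 74 * 0.6505
ML = 48.14 MU

48.14 MU


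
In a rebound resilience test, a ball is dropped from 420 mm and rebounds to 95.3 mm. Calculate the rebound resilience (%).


Resilience = h_rebound / h_drop * 100
= 95.3 / 420 * 100
= 22.7%

22.7%


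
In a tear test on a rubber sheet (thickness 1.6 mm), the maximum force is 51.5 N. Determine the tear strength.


Tear strength = force / thickness
= 51.5 / 1.6
= 32.19 N/mm

32.19 N/mm


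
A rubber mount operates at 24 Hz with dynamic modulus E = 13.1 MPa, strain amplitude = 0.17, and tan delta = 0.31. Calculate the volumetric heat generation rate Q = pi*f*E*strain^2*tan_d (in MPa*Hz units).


Q = pi * f * E * strain^2 * tan_d
= pi * 24 * 13.1 * 0.17^2 * 0.31
= pi * 24 * 13.1 * 0.0289 * 0.31
= 8.8490

Q = 8.8490


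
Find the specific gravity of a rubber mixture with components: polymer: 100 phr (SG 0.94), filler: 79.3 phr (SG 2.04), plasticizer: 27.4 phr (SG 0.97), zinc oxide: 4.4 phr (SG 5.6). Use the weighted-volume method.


Sum of weights = 211.1
Volume contributions:
  polymer: 100/0.94 = 106.3830
  filler: 79.3/2.04 = 38.8725
  plasticizer: 27.4/0.97 = 28.2474
  zinc oxide: 4.4/5.6 = 0.7857
Sum of volumes = 174.2887
SG = 211.1 / 174.2887 = 1.211

SG = 1.211


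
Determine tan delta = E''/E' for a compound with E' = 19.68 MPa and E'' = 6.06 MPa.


tan delta = E'' / E'
= 6.06 / 19.68
= 0.3079

tan delta = 0.3079


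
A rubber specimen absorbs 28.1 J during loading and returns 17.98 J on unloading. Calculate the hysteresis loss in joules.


Hysteresis loss = loading - unloading
= 28.1 - 17.98
= 10.12 J

10.12 J


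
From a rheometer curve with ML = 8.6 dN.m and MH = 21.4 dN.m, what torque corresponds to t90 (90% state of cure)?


M90 = ML + 0.9 * (MH - ML)
M90 = 8.6 + 0.9 * (21.4 - 8.6)
M90 = 8.6 + 0.9 * 12.8
M90 = 20.12 dN.m

20.12 dN.m


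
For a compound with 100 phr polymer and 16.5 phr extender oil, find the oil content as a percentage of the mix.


Oil % = oil / (100 + oil) * 100
= 16.5 / (100 + 16.5) * 100
= 16.5 / 116.5 * 100
= 14.16%

14.16%


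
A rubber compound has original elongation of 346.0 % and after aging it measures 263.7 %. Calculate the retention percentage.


Retention = aged / original * 100
= 263.7 / 346.0 * 100
= 76.2%

76.2%


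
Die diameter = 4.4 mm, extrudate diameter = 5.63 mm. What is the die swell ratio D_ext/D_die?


Die swell ratio = D_extrudate / D_die
= 5.63 / 4.4
= 1.28

Die swell = 1.28


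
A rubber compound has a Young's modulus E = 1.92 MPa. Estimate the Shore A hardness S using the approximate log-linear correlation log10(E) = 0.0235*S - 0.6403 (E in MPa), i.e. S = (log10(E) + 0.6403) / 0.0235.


log10(E) = 0.0235*S - 0.6403  =>  S = (log10(E) + 0.6403) / 0.0235
log10(1.92) = 0.283301
S = (0.283301 + 0.6403) / 0.0235 = 0.923601 / 0.0235
S = 39.3

Shore A = 39.3


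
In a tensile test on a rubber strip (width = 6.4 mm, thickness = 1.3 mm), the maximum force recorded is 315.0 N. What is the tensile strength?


Area = width * thickness = 6.4 * 1.3 = 8.32 mm^2
TS = force / area = 315.0 / 8.32 = 37.86 MPa

37.86 MPa


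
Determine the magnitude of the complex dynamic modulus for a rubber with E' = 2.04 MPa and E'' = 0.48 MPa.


|E*| = sqrt(E'^2 + E''^2)
= sqrt(2.04^2 + 0.48^2)
= sqrt(4.1616 + 0.2304)
= 2.096 MPa

2.096 MPa


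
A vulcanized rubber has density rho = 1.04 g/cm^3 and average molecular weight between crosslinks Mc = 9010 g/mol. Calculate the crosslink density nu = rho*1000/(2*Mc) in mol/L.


nu = rho * 1000 / (2 * Mc)
nu = 1.04 * 1000 / (2 * 9010)
nu = 1040.0 / 18020
nu = 0.0577 mol/L

0.0577 mol/L


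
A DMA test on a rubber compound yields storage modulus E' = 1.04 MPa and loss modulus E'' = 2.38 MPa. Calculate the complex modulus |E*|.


|E*| = sqrt(E'^2 + E''^2)
= sqrt(1.04^2 + 2.38^2)
= sqrt(1.0816 + 5.6644)
= 2.597 MPa

2.597 MPa


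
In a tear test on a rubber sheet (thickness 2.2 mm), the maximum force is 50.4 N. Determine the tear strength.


Tear strength = force / thickness
= 50.4 / 2.2
= 22.91 N/mm

22.91 N/mm


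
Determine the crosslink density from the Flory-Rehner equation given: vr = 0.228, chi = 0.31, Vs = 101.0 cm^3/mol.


ln(1 - vr) = ln(1 - 0.228) = -0.2588
Numerator = -((-0.2588) + 0.228 + 0.31 * 0.228^2) = 0.0147
Denominator = 101.0 * (0.228^(1/3) - 0.228/2) = 50.1881
nu = 0.0147 / 50.1881 = 2.9202e-04 mol/cm^3

2.9202e-04 mol/cm^3


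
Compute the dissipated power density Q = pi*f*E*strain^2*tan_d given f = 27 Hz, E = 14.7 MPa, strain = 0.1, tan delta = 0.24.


Q = pi * f * E * strain^2 * tan_d
= pi * 27 * 14.7 * 0.1^2 * 0.24
= pi * 27 * 14.7 * 0.0100 * 0.24
= 2.9926

Q = 2.9926


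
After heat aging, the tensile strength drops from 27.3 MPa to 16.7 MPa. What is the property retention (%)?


Retention = aged / original * 100
= 16.7 / 27.3 * 100
= 61.2%

61.2%


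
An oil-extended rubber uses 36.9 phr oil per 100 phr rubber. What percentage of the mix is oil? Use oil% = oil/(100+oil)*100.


Oil % = oil / (100 + oil) * 100
= 36.9 / (100 + 36.9) * 100
= 36.9 / 136.9 * 100
= 26.95%

26.95%


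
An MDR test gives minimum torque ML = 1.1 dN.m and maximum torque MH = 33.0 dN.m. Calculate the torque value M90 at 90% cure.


M90 = ML + 0.9 * (MH - ML)
M90 = 1.1 + 0.9 * (33.0 - 1.1)
M90 = 1.1 + 0.9 * 31.9
M90 = 29.81 dN.m

29.81 dN.m


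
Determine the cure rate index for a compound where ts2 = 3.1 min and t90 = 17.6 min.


CRI = 100 / (t90 - ts2)
= 100 / (17.6 - 3.1)
= 100 / 14.5
= 6.9 min^-1

6.9 min^-1


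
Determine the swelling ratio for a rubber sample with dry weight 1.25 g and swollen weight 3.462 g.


Q = W_swollen / W_dry
Q = 3.462 / 1.25
Q = 2.77

Q = 2.77


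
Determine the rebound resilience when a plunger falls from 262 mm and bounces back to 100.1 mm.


Resilience = h_rebound / h_drop * 100
= 100.1 / 262 * 100
= 38.2%

38.2%


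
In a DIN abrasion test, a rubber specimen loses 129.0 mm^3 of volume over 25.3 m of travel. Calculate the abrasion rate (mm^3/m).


Rate = volume_loss / distance
= 129.0 / 25.3
= 5.099 mm^3/m

5.099 mm^3/m


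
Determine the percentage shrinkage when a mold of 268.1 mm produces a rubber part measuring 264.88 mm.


Shrinkage = (mold - part) / mold * 100
= (268.1 - 264.88) / 268.1 * 100
= 3.22 / 268.1 * 100
= 1.2%

1.2%


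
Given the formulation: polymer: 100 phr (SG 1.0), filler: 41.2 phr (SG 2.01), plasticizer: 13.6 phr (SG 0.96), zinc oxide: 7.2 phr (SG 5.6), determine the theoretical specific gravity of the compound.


Sum of weights = 162.0
Volume contributions:
  polymer: 100/1.0 = 100.0000
  filler: 41.2/2.01 = 20.4975
  plasticizer: 13.6/0.96 = 14.1667
  zinc oxide: 7.2/5.6 = 1.2857
Sum of volumes = 135.9499
SG = 162.0 / 135.9499 = 1.192

SG = 1.192


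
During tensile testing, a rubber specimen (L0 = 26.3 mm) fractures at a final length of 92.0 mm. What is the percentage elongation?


Elongation = (Lf - L0) / L0 * 100
= (92.0 - 26.3) / 26.3 * 100
= 65.7 / 26.3 * 100
= 249.8%

249.8%


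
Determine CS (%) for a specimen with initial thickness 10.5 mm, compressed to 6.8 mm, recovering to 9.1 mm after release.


CS = (t0 - recovered) / (t0 - ts) * 100
= (10.5 - 9.1) / (10.5 - 6.8) * 100
= 1.4 / 3.7 * 100
= 37.8%

37.8%


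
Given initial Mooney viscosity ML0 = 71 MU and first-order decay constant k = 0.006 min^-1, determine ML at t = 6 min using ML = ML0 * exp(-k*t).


ML = ML0 * exp(-k * t)
ML = 71 * exp(-0.006 * 6)
ML = 71 * 0.9646
ML = 68.49 MU

68.49 MU


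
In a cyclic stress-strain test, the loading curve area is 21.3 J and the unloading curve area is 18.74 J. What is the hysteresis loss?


Hysteresis loss = loading - unloading
= 21.3 - 18.74
= 2.56 J

2.56 J


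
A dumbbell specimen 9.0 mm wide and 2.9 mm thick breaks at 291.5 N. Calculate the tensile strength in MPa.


Area = width * thickness = 9.0 * 2.9 = 26.1 mm^2
TS = force / area = 291.5 / 26.1 = 11.17 MPa

11.17 MPa


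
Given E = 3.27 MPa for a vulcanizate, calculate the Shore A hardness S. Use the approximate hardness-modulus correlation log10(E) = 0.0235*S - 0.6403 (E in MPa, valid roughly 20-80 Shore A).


log10(E) = 0.0235*S - 0.6403  =>  S = (log10(E) + 0.6403) / 0.0235
log10(3.27) = 0.514548
S = (0.514548 + 0.6403) / 0.0235 = 1.154848 / 0.0235
S = 49.1

Shore A = 49.1


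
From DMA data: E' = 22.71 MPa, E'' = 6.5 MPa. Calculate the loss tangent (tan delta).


tan delta = E'' / E'
= 6.5 / 22.71
= 0.2862

tan delta = 0.2862


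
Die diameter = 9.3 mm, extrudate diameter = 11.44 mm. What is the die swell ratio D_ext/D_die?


Die swell ratio = D_extrudate / D_die
= 11.44 / 9.3
= 1.23

Die swell = 1.23


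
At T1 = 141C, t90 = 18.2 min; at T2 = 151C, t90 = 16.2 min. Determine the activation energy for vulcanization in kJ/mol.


T1 = 414.15 K, T2 = 424.15 K
1/T1 - 1/T2 = 5.6928e-05
ln(t1/t2) = ln(18.2/16.2) = 0.1164
Ea = 8.314 * 0.1164 / 5.6928e-05 = 17001.1680 J/mol
Ea = 17.0 kJ/mol

17.0 kJ/mol


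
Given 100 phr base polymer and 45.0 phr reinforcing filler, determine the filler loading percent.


Filler % = filler / (rubber + filler) * 100
= 45.0 / (100 + 45.0) * 100
= 45.0 / 145.0 * 100
= 31.03%

31.03%


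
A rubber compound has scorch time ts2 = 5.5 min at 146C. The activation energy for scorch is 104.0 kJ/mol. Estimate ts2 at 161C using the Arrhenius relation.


Convert temperatures: T1 = 146 + 273.15 = 419.15 K, T2 = 161 + 273.15 = 434.15 K
ts2_new = 5.5 * exp(104000 / 8.314 * (1/434.15 - 1/419.15))
1/T2 - 1/T1 = -8.2429e-05
ts2_new = 1.96 min

1.96 min


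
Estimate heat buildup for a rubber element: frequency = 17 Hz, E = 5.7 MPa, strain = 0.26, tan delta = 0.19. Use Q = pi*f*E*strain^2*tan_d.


Q = pi * f * E * strain^2 * tan_d
= pi * 17 * 5.7 * 0.26^2 * 0.19
= pi * 17 * 5.7 * 0.0676 * 0.19
= 3.9100

Q = 3.9100


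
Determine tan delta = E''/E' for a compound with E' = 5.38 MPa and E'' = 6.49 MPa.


tan delta = E'' / E'
= 6.49 / 5.38
= 1.2063

tan delta = 1.2063


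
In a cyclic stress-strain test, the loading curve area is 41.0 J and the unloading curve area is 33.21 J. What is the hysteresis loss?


Hysteresis loss = loading - unloading
= 41.0 - 33.21
= 7.79 J

7.79 J


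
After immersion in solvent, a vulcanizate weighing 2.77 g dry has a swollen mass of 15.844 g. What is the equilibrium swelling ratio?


Q = W_swollen / W_dry
Q = 15.844 / 2.77
Q = 5.72

Q = 5.72


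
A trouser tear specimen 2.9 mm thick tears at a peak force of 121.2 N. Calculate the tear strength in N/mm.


Tear strength = force / thickness
= 121.2 / 2.9
= 41.79 N/mm

41.79 N/mm


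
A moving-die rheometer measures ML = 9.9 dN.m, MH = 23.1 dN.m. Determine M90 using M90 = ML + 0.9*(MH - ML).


M90 = ML + 0.9 * (MH - ML)
M90 = 9.9 + 0.9 * (23.1 - 9.9)
M90 = 9.9 + 0.9 * 13.2
M90 = 21.78 dN.m

21.78 dN.m


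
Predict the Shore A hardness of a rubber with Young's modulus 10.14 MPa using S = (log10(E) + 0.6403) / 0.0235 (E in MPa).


log10(E) = 0.0235*S - 0.6403  =>  S = (log10(E) + 0.6403) / 0.0235
log10(10.14) = 1.006038
S = (1.006038 + 0.6403) / 0.0235 = 1.646338 / 0.0235
S = 70.1

Shore A = 70.1


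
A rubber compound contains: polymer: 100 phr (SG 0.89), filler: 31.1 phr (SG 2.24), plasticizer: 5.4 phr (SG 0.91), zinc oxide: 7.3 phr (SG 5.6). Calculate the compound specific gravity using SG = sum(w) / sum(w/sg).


Sum of weights = 143.8
Volume contributions:
  polymer: 100/0.89 = 112.3596
  filler: 31.1/2.24 = 13.8839
  plasticizer: 5.4/0.91 = 5.9341
  zinc oxide: 7.3/5.6 = 1.3036
Sum of volumes = 133.4811
SG = 143.8 / 133.4811 = 1.077

SG = 1.077


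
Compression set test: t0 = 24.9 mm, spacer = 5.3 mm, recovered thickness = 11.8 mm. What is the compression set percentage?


CS = (t0 - recovered) / (t0 - ts) * 100
= (24.9 - 11.8) / (24.9 - 5.3) * 100
= 13.1 / 19.6 * 100
= 66.8%

66.8%


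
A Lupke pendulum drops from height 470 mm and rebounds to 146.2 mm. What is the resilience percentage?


Resilience = h_rebound / h_drop * 100
= 146.2 / 470 * 100
= 31.1%

31.1%


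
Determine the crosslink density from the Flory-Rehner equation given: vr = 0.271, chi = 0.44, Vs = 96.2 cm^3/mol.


ln(1 - vr) = ln(1 - 0.271) = -0.3161
Numerator = -((-0.3161) + 0.271 + 0.44 * 0.271^2) = 0.0128
Denominator = 96.2 * (0.271^(1/3) - 0.271/2) = 49.2186
nu = 0.0128 / 49.2186 = 2.5940e-04 mol/cm^3

2.5940e-04 mol/cm^3


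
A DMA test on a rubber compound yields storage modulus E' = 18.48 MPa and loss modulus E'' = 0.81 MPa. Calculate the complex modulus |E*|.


|E*| = sqrt(E'^2 + E''^2)
= sqrt(18.48^2 + 0.81^2)
= sqrt(341.5104 + 0.6561)
= 18.498 MPa

18.498 MPa


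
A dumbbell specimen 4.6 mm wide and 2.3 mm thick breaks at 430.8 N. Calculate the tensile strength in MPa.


Area = width * thickness = 4.6 * 2.3 = 10.58 mm^2
TS = force / area = 430.8 / 10.58 = 40.72 MPa

40.72 MPa


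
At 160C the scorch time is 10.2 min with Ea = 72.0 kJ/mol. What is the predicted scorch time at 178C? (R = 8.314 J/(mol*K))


Convert temperatures: T1 = 160 + 273.15 = 433.15 K, T2 = 178 + 273.15 = 451.15 K
ts2_new = 10.2 * exp(72000 / 8.314 * (1/451.15 - 1/433.15))
1/T2 - 1/T1 = -9.2111e-05
ts2_new = 4.59 min

4.59 min


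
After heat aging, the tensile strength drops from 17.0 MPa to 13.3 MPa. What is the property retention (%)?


Retention = aged / original * 100
= 13.3 / 17.0 * 100
= 78.2%

78.2%


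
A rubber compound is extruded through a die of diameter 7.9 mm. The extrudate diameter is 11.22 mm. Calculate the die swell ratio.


Die swell ratio = D_extrudate / D_die
= 11.22 / 7.9
= 1.42

Die swell = 1.42


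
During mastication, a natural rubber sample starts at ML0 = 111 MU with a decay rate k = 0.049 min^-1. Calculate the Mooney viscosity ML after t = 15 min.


ML = ML0 * exp(-k * t)
ML = 111 * exp(-0.049 * 15)
ML = 111 * 0.4795
ML = 53.23 MU

53.23 MU


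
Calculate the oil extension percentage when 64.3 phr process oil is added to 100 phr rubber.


Oil % = oil / (100 + oil) * 100
= 64.3 / (100 + 64.3) * 100
= 64.3 / 164.3 * 100
= 39.14%

39.14%


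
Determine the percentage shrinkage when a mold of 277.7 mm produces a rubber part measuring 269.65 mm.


Shrinkage = (mold - part) / mold * 100
= (277.7 - 269.65) / 277.7 * 100
= 8.05 / 277.7 * 100
= 2.9%

2.9%


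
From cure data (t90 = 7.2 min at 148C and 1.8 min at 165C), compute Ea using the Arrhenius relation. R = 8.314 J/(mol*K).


T1 = 421.15 K, T2 = 438.15 K
1/T1 - 1/T2 = 9.2128e-05
ln(t1/t2) = ln(7.2/1.8) = 1.3863
Ea = 8.314 * 1.3863 / 9.2128e-05 = 125105.4348 J/mol
Ea = 125.11 kJ/mol

125.11 kJ/mol


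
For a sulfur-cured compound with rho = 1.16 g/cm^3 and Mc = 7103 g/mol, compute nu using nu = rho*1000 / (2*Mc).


nu = rho * 1000 / (2 * Mc)
nu = 1.16 * 1000 / (2 * 7103)
nu = 1160.0 / 14206
nu = 0.0817 mol/L

0.0817 mol/L


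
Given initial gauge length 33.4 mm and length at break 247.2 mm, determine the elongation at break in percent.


Elongation = (Lf - L0) / L0 * 100
= (247.2 - 33.4) / 33.4 * 100
= 213.8 / 33.4 * 100
= 640.1%

640.1%


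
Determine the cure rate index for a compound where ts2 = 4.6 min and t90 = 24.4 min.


CRI = 100 / (t90 - ts2)
= 100 / (24.4 - 4.6)
= 100 / 19.8
= 5.05 min^-1

5.05 min^-1


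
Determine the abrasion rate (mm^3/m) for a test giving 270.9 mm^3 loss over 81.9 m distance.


Rate = volume_loss / distance
= 270.9 / 81.9
= 3.308 mm^3/m

3.308 mm^3/m


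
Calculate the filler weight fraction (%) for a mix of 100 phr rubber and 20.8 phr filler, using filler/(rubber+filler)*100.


Filler % = filler / (rubber + filler) * 100
= 20.8 / (100 + 20.8) * 100
= 20.8 / 120.8 * 100
= 17.22%

17.22%


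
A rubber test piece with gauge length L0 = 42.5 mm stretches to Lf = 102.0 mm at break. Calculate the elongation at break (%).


Elongation = (Lf - L0) / L0 * 100
= (102.0 - 42.5) / 42.5 * 100
= 59.5 / 42.5 * 100
= 140.0%

140.0%


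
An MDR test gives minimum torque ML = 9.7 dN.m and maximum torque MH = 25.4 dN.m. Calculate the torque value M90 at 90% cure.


M90 = ML + 0.9 * (MH - ML)
M90 = 9.7 + 0.9 * (25.4 - 9.7)
M90 = 9.7 + 0.9 * 15.7
M90 = 23.83 dN.m

23.83 dN.m


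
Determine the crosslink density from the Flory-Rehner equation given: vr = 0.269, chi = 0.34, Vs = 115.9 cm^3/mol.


ln(1 - vr) = ln(1 - 0.269) = -0.3133
Numerator = -((-0.3133) + 0.269 + 0.34 * 0.269^2) = 0.0197
Denominator = 115.9 * (0.269^(1/3) - 0.269/2) = 59.2285
nu = 0.0197 / 59.2285 = 3.3327e-04 mol/cm^3

3.3327e-04 mol/cm^3


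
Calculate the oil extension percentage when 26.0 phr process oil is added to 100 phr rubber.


Oil % = oil / (100 + oil) * 100
= 26.0 / (100 + 26.0) * 100
= 26.0 / 126.0 * 100
= 20.63%

20.63%


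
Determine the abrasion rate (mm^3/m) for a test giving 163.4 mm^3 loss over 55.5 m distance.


Rate = volume_loss / distance
= 163.4 / 55.5
= 2.944 mm^3/m

2.944 mm^3/m


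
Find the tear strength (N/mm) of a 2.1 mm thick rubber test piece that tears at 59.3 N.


Tear strength = force / thickness
= 59.3 / 2.1
= 28.24 N/mm

28.24 N/mm


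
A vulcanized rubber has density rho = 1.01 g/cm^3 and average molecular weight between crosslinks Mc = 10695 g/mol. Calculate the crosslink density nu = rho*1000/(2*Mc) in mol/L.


nu = rho * 1000 / (2 * Mc)
nu = 1.01 * 1000 / (2 * 10695)
nu = 1010.0 / 21390
nu = 0.0472 mol/L

0.0472 mol/L


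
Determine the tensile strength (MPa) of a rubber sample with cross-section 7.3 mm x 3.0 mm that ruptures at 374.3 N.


Area = width * thickness = 7.3 * 3.0 = 21.9 mm^2
TS = force / area = 374.3 / 21.9 = 17.09 MPa

17.09 MPa


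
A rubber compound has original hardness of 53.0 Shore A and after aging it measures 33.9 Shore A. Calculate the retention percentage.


Retention = aged / original * 100
= 33.9 / 53.0 * 100
= 64.0%

64.0%


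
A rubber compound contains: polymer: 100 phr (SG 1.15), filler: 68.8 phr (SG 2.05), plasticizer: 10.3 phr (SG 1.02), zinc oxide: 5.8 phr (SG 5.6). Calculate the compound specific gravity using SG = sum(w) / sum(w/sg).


Sum of weights = 184.9
Volume contributions:
  polymer: 100/1.15 = 86.9565
  filler: 68.8/2.05 = 33.5610
  plasticizer: 10.3/1.02 = 10.0980
  zinc oxide: 5.8/5.6 = 1.0357
Sum of volumes = 131.6513
SG = 184.9 / 131.6513 = 1.404

SG = 1.404


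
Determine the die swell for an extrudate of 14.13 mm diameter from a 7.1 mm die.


Die swell ratio = D_extrudate / D_die
= 14.13 / 7.1
= 1.99

Die swell = 1.99


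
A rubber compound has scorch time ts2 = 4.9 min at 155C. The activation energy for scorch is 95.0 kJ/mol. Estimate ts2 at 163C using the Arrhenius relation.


Convert temperatures: T1 = 155 + 273.15 = 428.15 K, T2 = 163 + 273.15 = 436.15 K
ts2_new = 4.9 * exp(95000 / 8.314 * (1/436.15 - 1/428.15))
1/T2 - 1/T1 = -4.2841e-05
ts2_new = 3.0 min

3.0 min


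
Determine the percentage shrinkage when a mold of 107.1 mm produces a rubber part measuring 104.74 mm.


Shrinkage = (mold - part) / mold * 100
= (107.1 - 104.74) / 107.1 * 100
= 2.36 / 107.1 * 100
= 2.2%

2.2%


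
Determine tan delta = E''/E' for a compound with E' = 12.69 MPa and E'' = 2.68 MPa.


tan delta = E'' / E'
= 2.68 / 12.69
= 0.2112

tan delta = 0.2112


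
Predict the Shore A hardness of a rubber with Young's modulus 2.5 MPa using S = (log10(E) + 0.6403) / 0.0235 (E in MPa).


log10(E) = 0.0235*S - 0.6403  =>  S = (log10(E) + 0.6403) / 0.0235
log10(2.5) = 0.397940
S = (0.397940 + 0.6403) / 0.0235 = 1.038240 / 0.0235
S = 44.2

Shore A = 44.2


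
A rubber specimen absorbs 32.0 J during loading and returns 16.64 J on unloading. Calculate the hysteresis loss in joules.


Hysteresis loss = loading - unloading
= 32.0 - 16.64
= 15.36 J

15.36 J


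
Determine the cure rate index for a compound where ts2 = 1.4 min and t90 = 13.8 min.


CRI = 100 / (t90 - ts2)
= 100 / (13.8 - 1.4)
= 100 / 12.4
= 8.06 min^-1

8.06 min^-1


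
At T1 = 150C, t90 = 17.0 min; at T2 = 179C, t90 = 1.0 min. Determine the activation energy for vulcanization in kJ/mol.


T1 = 423.15 K, T2 = 452.15 K
1/T1 - 1/T2 = 1.5157e-04
ln(t1/t2) = ln(17.0/1.0) = 2.8332
Ea = 8.314 * 2.8332 / 1.5157e-04 = 155406.1428 J/mol
Ea = 155.41 kJ/mol

155.41 kJ/mol


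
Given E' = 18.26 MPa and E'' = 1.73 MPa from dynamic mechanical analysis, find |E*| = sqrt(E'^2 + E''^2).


|E*| = sqrt(E'^2 + E''^2)
= sqrt(18.26^2 + 1.73^2)
= sqrt(333.4276 + 2.9929)
= 18.342 MPa

18.342 MPa


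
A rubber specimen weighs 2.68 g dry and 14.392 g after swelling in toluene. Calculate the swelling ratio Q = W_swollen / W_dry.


Q = W_swollen / W_dry
Q = 14.392 / 2.68
Q = 5.37

Q = 5.37


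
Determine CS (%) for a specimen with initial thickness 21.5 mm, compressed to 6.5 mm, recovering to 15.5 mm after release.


CS = (t0 - recovered) / (t0 - ts) * 100
= (21.5 - 15.5) / (21.5 - 6.5) * 100
= 6.0 / 15.0 * 100
= 40.0%

40.0%


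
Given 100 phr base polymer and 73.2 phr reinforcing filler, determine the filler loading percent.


Filler % = filler / (rubber + filler) * 100
= 73.2 / (100 + 73.2) * 100
= 73.2 / 173.2 * 100
= 42.26%

42.26%


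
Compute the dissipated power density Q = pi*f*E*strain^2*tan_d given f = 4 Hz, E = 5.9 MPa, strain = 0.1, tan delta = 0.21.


Q = pi * f * E * strain^2 * tan_d
= pi * 4 * 5.9 * 0.1^2 * 0.21
= pi * 4 * 5.9 * 0.0100 * 0.21
= 0.1557

Q = 0.1557


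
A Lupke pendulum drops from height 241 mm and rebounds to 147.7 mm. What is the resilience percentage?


Resilience = h_rebound / h_drop * 100
= 147.7 / 241 * 100
= 61.3%

61.3%


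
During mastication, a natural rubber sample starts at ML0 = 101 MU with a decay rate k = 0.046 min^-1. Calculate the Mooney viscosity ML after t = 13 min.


ML = ML0 * exp(-k * t)
ML = 101 * exp(-0.046 * 13)
ML = 101 * 0.5499
ML = 55.54 MU

55.54 MU


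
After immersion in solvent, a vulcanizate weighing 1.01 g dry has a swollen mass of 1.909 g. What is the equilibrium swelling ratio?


Q = W_swollen / W_dry
Q = 1.909 / 1.01
Q = 1.89

Q = 1.89


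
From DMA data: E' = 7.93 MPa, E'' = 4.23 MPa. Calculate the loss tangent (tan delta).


tan delta = E'' / E'
= 4.23 / 7.93
= 0.5334

tan delta = 0.5334


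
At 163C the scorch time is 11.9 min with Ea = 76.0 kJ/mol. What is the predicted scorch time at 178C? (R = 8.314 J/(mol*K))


Convert temperatures: T1 = 163 + 273.15 = 436.15 K, T2 = 178 + 273.15 = 451.15 K
ts2_new = 11.9 * exp(76000 / 8.314 * (1/451.15 - 1/436.15))
1/T2 - 1/T1 = -7.6231e-05
ts2_new = 5.93 min

5.93 min


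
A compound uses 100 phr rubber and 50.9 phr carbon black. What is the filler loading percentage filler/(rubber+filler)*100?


Filler % = filler / (rubber + filler) * 100
= 50.9 / (100 + 50.9) * 100
= 50.9 / 150.9 * 100
= 33.73%

33.73%


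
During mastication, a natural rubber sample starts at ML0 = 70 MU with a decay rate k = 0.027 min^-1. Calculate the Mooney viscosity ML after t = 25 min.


ML = ML0 * exp(-k * t)
ML = 70 * exp(-0.027 * 25)
ML = 70 * 0.5092
ML = 35.64 MU

35.64 MU


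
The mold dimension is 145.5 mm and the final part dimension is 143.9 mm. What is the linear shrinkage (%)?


Shrinkage = (mold - part) / mold * 100
= (145.5 - 143.9) / 145.5 * 100
= 1.6 / 145.5 * 100
= 1.1%

1.1%


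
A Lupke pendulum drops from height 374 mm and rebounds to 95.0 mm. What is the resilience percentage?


Resilience = h_rebound / h_drop * 100
= 95.0 / 374 * 100
= 25.4%

25.4%


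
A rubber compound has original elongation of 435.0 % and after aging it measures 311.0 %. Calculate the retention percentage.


Retention = aged / original * 100
= 311.0 / 435.0 * 100
= 71.5%

71.5%


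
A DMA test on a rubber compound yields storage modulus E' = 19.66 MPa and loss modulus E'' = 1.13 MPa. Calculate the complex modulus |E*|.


|E*| = sqrt(E'^2 + E''^2)
= sqrt(19.66^2 + 1.13^2)
= sqrt(386.5156 + 1.2769)
= 19.692 MPa

19.692 MPa


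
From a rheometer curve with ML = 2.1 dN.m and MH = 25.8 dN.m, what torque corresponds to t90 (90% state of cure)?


M90 = ML + 0.9 * (MH - ML)
M90 = 2.1 + 0.9 * (25.8 - 2.1)
M90 = 2.1 + 0.9 * 23.7
M90 = 23.43 dN.m

23.43 dN.m


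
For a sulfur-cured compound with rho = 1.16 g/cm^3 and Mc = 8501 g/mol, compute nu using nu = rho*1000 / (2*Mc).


nu = rho * 1000 / (2 * Mc)
nu = 1.16 * 1000 / (2 * 8501)
nu = 1160.0 / 17002
nu = 0.0682 mol/L

0.0682 mol/L


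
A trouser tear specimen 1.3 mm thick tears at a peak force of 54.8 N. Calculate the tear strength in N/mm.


Tear strength = force / thickness
= 54.8 / 1.3
= 42.15 N/mm

42.15 N/mm


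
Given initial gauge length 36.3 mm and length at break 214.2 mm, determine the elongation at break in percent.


Elongation = (Lf - L0) / L0 * 100
= (214.2 - 36.3) / 36.3 * 100
= 177.9 / 36.3 * 100
= 490.1%

490.1%


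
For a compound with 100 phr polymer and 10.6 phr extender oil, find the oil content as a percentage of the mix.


Oil % = oil / (100 + oil) * 100
= 10.6 / (100 + 10.6) * 100
= 10.6 / 110.6 * 100
= 9.58%

9.58%


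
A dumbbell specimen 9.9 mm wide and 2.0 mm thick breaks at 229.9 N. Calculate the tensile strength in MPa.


Area = width * thickness = 9.9 * 2.0 = 19.8 mm^2
TS = force / area = 229.9 / 19.8 = 11.61 MPa

11.61 MPa


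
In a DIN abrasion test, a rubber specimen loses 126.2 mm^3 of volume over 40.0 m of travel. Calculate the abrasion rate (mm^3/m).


Rate = volume_loss / distance
= 126.2 / 40.0
= 3.155 mm^3/m

3.155 mm^3/m


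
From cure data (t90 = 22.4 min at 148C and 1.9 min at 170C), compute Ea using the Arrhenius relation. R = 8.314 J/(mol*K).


T1 = 421.15 K, T2 = 443.15 K
1/T1 - 1/T2 = 1.1788e-04
ln(t1/t2) = ln(22.4/1.9) = 2.4672
Ea = 8.314 * 2.4672 / 1.1788e-04 = 174012.5212 J/mol
Ea = 174.01 kJ/mol

174.01 kJ/mol


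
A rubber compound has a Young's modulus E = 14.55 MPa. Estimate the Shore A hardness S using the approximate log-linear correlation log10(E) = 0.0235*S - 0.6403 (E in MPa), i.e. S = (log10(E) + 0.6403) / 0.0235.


log10(E) = 0.0235*S - 0.6403  =>  S = (log10(E) + 0.6403) / 0.0235
log10(14.55) = 1.162863
S = (1.162863 + 0.6403) / 0.0235 = 1.803163 / 0.0235
S = 76.7

Shore A = 76.7


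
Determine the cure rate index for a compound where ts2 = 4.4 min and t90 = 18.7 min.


CRI = 100 / (t90 - ts2)
= 100 / (18.7 - 4.4)
= 100 / 14.3
= 6.99 min^-1

6.99 min^-1


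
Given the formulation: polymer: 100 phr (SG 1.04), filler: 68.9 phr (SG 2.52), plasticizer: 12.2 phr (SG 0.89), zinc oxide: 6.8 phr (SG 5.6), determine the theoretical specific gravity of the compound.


Sum of weights = 187.9
Volume contributions:
  polymer: 100/1.04 = 96.1538
  filler: 68.9/2.52 = 27.3413
  plasticizer: 12.2/0.89 = 13.7079
  zinc oxide: 6.8/5.6 = 1.2143
Sum of volumes = 138.4173
SG = 187.9 / 138.4173 = 1.357

SG = 1.357


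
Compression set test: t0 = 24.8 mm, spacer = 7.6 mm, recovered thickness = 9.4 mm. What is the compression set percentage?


CS = (t0 - recovered) / (t0 - ts) * 100
= (24.8 - 9.4) / (24.8 - 7.6) * 100
= 15.4 / 17.2 * 100
= 89.5%

89.5%


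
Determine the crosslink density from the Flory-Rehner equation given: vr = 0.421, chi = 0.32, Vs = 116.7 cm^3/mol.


ln(1 - vr) = ln(1 - 0.421) = -0.5465
Numerator = -((-0.5465) + 0.421 + 0.32 * 0.421^2) = 0.0687
Denominator = 116.7 * (0.421^(1/3) - 0.421/2) = 62.8991
nu = 0.0687 / 62.8991 = 0.0011 mol/cm^3

0.0011 mol/cm^3


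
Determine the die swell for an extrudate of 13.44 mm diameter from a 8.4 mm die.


Die swell ratio = D_extrudate / D_die
= 13.44 / 8.4
= 1.6

Die swell = 1.6


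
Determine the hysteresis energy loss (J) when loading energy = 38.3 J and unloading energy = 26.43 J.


Hysteresis loss = loading - unloading
= 38.3 - 26.43
= 11.87 J

11.87 J


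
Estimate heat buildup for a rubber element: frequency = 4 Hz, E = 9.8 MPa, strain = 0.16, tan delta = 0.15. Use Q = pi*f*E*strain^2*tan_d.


Q = pi * f * E * strain^2 * tan_d
= pi * 4 * 9.8 * 0.16^2 * 0.15
= pi * 4 * 9.8 * 0.0256 * 0.15
= 0.4729

Q = 0.4729


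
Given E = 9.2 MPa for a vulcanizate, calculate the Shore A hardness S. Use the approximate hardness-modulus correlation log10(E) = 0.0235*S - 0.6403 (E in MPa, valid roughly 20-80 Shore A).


log10(E) = 0.0235*S - 0.6403  =>  S = (log10(E) + 0.6403) / 0.0235
log10(9.2) = 0.963788
S = (0.963788 + 0.6403) / 0.0235 = 1.604088 / 0.0235
S = 68.3

Shore A = 68.3


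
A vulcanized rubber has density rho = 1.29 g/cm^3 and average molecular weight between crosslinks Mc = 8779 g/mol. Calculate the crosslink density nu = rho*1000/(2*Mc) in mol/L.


nu = rho * 1000 / (2 * Mc)
nu = 1.29 * 1000 / (2 * 8779)
nu = 1290.0 / 17558
nu = 0.0735 mol/L

0.0735 mol/L


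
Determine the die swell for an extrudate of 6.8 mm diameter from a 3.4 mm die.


Die swell ratio = D_extrudate / D_die
= 6.8 / 3.4
= 2.0

Die swell = 2.0


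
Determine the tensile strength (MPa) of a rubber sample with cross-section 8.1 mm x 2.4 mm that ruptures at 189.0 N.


Area = width * thickness = 8.1 * 2.4 = 19.44 mm^2
TS = force / area = 189.0 / 19.44 = 9.72 MPa

9.72 MPa


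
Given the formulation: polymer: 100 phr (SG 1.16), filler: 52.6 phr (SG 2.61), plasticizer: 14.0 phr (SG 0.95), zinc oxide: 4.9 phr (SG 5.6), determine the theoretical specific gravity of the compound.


Sum of weights = 171.5
Volume contributions:
  polymer: 100/1.16 = 86.2069
  filler: 52.6/2.61 = 20.1533
  plasticizer: 14.0/0.95 = 14.7368
  zinc oxide: 4.9/5.6 = 0.8750
Sum of volumes = 121.9720
SG = 171.5 / 121.9720 = 1.406

SG = 1.406


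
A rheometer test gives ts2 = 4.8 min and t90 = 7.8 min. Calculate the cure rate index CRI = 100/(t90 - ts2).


CRI = 100 / (t90 - ts2)
= 100 / (7.8 - 4.8)
= 100 / 3.0
= 33.33 min^-1

33.33 min^-1


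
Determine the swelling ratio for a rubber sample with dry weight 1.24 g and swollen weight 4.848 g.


Q = W_swollen / W_dry
Q = 4.848 / 1.24
Q = 3.91

Q = 3.91


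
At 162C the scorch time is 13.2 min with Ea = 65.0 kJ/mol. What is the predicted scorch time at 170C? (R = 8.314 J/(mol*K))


Convert temperatures: T1 = 162 + 273.15 = 435.15 K, T2 = 170 + 273.15 = 443.15 K
ts2_new = 13.2 * exp(65000 / 8.314 * (1/443.15 - 1/435.15))
1/T2 - 1/T1 = -4.1486e-05
ts2_new = 9.54 min

9.54 min


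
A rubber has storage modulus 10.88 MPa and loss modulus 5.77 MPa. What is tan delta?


tan delta = E'' / E'
= 5.77 / 10.88
= 0.5303

tan delta = 0.5303


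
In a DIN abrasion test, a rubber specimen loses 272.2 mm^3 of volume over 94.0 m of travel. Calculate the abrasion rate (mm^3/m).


Rate = volume_loss / distance
= 272.2 / 94.0
= 2.896 mm^3/m

2.896 mm^3/m


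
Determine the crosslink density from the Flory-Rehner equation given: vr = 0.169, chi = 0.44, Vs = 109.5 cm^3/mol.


ln(1 - vr) = ln(1 - 0.169) = -0.1851
Numerator = -((-0.1851) + 0.169 + 0.44 * 0.169^2) = 0.0036
Denominator = 109.5 * (0.169^(1/3) - 0.169/2) = 51.2873
nu = 0.0036 / 51.2873 = 6.9386e-05 mol/cm^3

6.9386e-05 mol/cm^3


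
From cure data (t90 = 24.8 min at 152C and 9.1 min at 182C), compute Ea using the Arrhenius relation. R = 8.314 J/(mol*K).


T1 = 425.15 K, T2 = 455.15 K
1/T1 - 1/T2 = 1.5503e-04
ln(t1/t2) = ln(24.8/9.1) = 1.0026
Ea = 8.314 * 1.0026 / 1.5503e-04 = 53765.0274 J/mol
Ea = 53.77 kJ/mol

53.77 kJ/mol


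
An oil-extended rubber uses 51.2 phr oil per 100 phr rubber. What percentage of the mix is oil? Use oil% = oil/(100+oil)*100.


Oil % = oil / (100 + oil) * 100
= 51.2 / (100 + 51.2) * 100
= 51.2 / 151.2 * 100
= 33.86%

33.86%


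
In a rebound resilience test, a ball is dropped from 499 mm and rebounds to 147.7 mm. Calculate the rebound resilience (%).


Resilience = h_rebound / h_drop * 100
= 147.7 / 499 * 100
= 29.6%

29.6%


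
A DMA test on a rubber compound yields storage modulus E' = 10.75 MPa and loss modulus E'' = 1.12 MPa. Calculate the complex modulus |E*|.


|E*| = sqrt(E'^2 + E''^2)
= sqrt(10.75^2 + 1.12^2)
= sqrt(115.5625 + 1.2544)
= 10.808 MPa

10.808 MPa


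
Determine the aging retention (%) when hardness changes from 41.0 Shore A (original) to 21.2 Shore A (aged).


Retention = aged / original * 100
= 21.2 / 41.0 * 100
= 51.7%

51.7%


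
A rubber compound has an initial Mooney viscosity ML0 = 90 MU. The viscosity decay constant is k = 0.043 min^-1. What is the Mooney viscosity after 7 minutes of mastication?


ML = ML0 * exp(-k * t)
ML = 90 * exp(-0.043 * 7)
ML = 90 * 0.7401
ML = 66.61 MU

66.61 MU


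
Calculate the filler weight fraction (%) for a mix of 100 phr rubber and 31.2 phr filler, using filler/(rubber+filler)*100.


Filler % = filler / (rubber + filler) * 100
= 31.2 / (100 + 31.2) * 100
= 31.2 / 131.2 * 100
= 23.78%

23.78%


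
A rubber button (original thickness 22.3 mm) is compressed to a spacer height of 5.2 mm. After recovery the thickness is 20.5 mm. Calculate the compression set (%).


CS = (t0 - recovered) / (t0 - ts) * 100
= (22.3 - 20.5) / (22.3 - 5.2) * 100
= 1.8 / 17.1 * 100
= 10.5%

10.5%


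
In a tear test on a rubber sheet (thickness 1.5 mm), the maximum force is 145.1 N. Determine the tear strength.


Tear strength = force / thickness
= 145.1 / 1.5
= 96.73 N/mm

96.73 N/mm


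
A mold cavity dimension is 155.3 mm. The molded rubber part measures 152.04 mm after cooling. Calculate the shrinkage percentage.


Shrinkage = (mold - part) / mold * 100
= (155.3 - 152.04) / 155.3 * 100
= 3.26 / 155.3 * 100
= 2.1%

2.1%


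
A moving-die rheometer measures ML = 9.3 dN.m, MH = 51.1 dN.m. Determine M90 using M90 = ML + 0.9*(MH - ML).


M90 = ML + 0.9 * (MH - ML)
M90 = 9.3 + 0.9 * (51.1 - 9.3)
M90 = 9.3 + 0.9 * 41.8
M90 = 46.92 dN.m

46.92 dN.m


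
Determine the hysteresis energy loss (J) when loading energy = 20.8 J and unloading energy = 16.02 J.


Hysteresis loss = loading - unloading
= 20.8 - 16.02
= 4.78 J

4.78 J


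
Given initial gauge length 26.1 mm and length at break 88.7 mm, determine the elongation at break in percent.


Elongation = (Lf - L0) / L0 * 100
= (88.7 - 26.1) / 26.1 * 100
= 62.6 / 26.1 * 100
= 239.8%

239.8%


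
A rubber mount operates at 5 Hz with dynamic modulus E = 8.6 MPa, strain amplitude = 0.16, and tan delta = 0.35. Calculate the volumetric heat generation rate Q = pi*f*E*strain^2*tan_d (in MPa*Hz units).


Q = pi * f * E * strain^2 * tan_d
= pi * 5 * 8.6 * 0.16^2 * 0.35
= pi * 5 * 8.6 * 0.0256 * 0.35
= 1.2104

Q = 1.2104


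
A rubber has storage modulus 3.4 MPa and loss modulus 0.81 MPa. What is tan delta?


tan delta = E'' / E'
= 0.81 / 3.4
= 0.2382

tan delta = 0.2382


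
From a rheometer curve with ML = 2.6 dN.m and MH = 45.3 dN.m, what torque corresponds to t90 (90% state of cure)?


M90 = ML + 0.9 * (MH - ML)
M90 = 2.6 + 0.9 * (45.3 - 2.6)
M90 = 2.6 + 0.9 * 42.7
M90 = 41.03 dN.m

41.03 dN.m


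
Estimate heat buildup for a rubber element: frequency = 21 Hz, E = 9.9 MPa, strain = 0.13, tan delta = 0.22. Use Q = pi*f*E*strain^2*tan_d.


Q = pi * f * E * strain^2 * tan_d
= pi * 21 * 9.9 * 0.13^2 * 0.22
= pi * 21 * 9.9 * 0.0169 * 0.22
= 2.4284

Q = 2.4284


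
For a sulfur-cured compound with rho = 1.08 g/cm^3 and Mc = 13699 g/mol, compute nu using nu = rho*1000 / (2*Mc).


nu = rho * 1000 / (2 * Mc)
nu = 1.08 * 1000 / (2 * 13699)
nu = 1080.0 / 27398
nu = 0.0394 mol/L

0.0394 mol/L


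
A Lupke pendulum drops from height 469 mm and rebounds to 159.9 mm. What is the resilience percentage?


Resilience = h_rebound / h_drop * 100
= 159.9 / 469 * 100
= 34.1%

34.1%


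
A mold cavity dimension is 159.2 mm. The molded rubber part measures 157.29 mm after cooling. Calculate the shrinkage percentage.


Shrinkage = (mold - part) / mold * 100
= (159.2 - 157.29) / 159.2 * 100
= 1.91 / 159.2 * 100
= 1.2%

1.2%


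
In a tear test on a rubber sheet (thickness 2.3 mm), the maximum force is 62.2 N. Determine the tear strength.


Tear strength = force / thickness
= 62.2 / 2.3
= 27.04 N/mm

27.04 N/mm


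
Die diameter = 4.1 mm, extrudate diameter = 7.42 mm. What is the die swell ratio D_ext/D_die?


Die swell ratio = D_extrudate / D_die
= 7.42 / 4.1
= 1.81

Die swell = 1.81


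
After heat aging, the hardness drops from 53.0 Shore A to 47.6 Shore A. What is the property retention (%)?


Retention = aged / original * 100
= 47.6 / 53.0 * 100
= 89.8%

89.8%


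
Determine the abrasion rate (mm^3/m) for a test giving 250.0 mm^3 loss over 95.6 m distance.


Rate = volume_loss / distance
= 250.0 / 95.6
= 2.615 mm^3/m

2.615 mm^3/m


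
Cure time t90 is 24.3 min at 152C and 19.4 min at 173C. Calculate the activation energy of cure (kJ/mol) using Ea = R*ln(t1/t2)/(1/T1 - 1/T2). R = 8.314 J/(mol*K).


T1 = 425.15 K, T2 = 446.15 K
1/T1 - 1/T2 = 1.1071e-04
ln(t1/t2) = ln(24.3/19.4) = 0.2252
Ea = 8.314 * 0.2252 / 1.1071e-04 = 16911.7491 J/mol
Ea = 16.91 kJ/mol

16.91 kJ/mol


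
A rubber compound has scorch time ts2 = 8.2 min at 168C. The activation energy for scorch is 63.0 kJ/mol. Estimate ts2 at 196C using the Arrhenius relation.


Convert temperatures: T1 = 168 + 273.15 = 441.15 K, T2 = 196 + 273.15 = 469.15 K
ts2_new = 8.2 * exp(63000 / 8.314 * (1/469.15 - 1/441.15))
1/T2 - 1/T1 = -1.3529e-04
ts2_new = 2.94 min

2.94 min


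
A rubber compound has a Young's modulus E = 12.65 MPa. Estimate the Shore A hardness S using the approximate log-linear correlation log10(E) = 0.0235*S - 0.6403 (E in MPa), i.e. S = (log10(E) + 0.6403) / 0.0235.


log10(E) = 0.0235*S - 0.6403  =>  S = (log10(E) + 0.6403) / 0.0235
log10(12.65) = 1.102091
S = (1.102091 + 0.6403) / 0.0235 = 1.742391 / 0.0235
S = 74.1

Shore A = 74.1


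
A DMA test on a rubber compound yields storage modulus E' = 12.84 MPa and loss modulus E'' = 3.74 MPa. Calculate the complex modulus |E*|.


|E*| = sqrt(E'^2 + E''^2)
= sqrt(12.84^2 + 3.74^2)
= sqrt(164.8656 + 13.9876)
= 13.374 MPa

13.374 MPa


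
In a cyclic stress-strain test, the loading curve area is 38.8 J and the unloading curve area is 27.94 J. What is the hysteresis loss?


Hysteresis loss = loading - unloading
= 38.8 - 27.94
= 10.86 J

10.86 J


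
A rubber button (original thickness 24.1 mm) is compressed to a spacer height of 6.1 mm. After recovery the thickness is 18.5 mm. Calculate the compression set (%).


CS = (t0 - recovered) / (t0 - ts) * 100
= (24.1 - 18.5) / (24.1 - 6.1) * 100
= 5.6 / 18.0 * 100
= 31.1%

31.1%


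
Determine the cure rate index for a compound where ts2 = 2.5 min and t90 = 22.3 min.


CRI = 100 / (t90 - ts2)
= 100 / (22.3 - 2.5)
= 100 / 19.8
= 5.05 min^-1

5.05 min^-1


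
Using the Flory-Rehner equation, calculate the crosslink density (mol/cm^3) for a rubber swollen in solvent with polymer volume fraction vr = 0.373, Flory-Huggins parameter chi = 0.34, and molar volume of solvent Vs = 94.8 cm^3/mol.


ln(1 - vr) = ln(1 - 0.373) = -0.4668
Numerator = -((-0.4668) + 0.373 + 0.34 * 0.373^2) = 0.0465
Denominator = 94.8 * (0.373^(1/3) - 0.373/2) = 50.5607
nu = 0.0465 / 50.5607 = 9.1978e-04 mol/cm^3

9.1978e-04 mol/cm^3


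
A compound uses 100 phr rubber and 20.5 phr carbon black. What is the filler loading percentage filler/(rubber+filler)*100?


Filler % = filler / (rubber + filler) * 100
= 20.5 / (100 + 20.5) * 100
= 20.5 / 120.5 * 100
= 17.01%

17.01%


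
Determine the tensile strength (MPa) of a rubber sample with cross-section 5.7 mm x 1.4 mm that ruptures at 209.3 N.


Area = width * thickness = 5.7 * 1.4 = 7.98 mm^2
TS = force / area = 209.3 / 7.98 = 26.23 MPa

26.23 MPa
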